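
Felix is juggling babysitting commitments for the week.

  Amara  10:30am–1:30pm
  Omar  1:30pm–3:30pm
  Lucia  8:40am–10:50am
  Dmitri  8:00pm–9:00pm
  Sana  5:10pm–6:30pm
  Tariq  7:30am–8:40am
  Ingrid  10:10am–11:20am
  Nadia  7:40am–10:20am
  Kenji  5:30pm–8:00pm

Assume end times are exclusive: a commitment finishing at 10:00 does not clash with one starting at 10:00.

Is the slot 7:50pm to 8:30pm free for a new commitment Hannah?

No — it overlaps Dmitri, Kenji

Tariq: ends 8:40am at or before Hannah starts 7:50pm → clear.
Nadia: ends 10:20am at or before Hannah starts 7:50pm → clear.
Lucia: ends 10:50am at or before Hannah starts 7:50pm → clear.
Ingrid: ends 11:20am at or before Hannah starts 7:50pm → clear.
Amara: ends 1:30pm at or before Hannah starts 7:50pm → clear.
Omar: ends 3:30pm at or before Hannah starts 7:50pm → clear.
Sana: ends 6:30pm at or before Hannah starts 7:50pm → clear.
Kenji: starts 5:30pm before Hannah ends 8:30pm, and ends 8:00pm after Hannah starts 7:50pm → overlap.
Dmitri: starts 8:00pm before Hannah ends 8:30pm, and ends 9:00pm after Hannah starts 7:50pm → overlap.
Hannah overlaps Kenji, Dmitri.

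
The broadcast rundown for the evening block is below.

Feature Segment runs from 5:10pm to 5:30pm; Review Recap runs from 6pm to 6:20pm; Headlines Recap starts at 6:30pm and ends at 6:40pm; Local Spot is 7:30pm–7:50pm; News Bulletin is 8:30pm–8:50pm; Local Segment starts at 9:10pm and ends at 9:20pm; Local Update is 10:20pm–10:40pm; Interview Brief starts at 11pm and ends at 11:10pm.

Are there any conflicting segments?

Sorted by start: Feature Segment, Review Recap, Headlines Recap, Local Spot, News Bulletin, Local Segment, Local Update, Interview Brief.
Review Recap starts after Feature Segment ends, so nothing later overlaps Feature Segment either.
Headlines Recap starts after Review Recap ends, so nothing later overlaps Review Recap either.
Local Spot starts after Headlines Recap ends, so nothing later overlaps Headlines Recap either.
News Bulletin starts after Local Spot ends, so nothing later overlaps Local Spot either.
Local Segment starts after News Bulletin ends, so nothing later overlaps News Bulletin either.
Local Update starts after Local Segment ends, so nothing later overlaps Local Segment either.
Interview Brief starts after Local Update ends.
Every pair is clear; the schedule has no overlaps.

No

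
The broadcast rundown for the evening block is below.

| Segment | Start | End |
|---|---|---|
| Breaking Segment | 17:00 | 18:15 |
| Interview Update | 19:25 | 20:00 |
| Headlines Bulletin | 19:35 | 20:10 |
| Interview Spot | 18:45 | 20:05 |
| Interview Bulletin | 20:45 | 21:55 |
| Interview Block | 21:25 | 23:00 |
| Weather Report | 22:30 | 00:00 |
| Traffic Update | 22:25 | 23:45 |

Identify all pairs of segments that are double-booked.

Headlines Bulletin & Interview Spot, Headlines Bulletin & Interview Update, Interview Block & Interview Bulletin, Interview Block & Traffic Update, Interview Block & Weather Report, Interview Spot & Interview Update, Traffic Update & Weather Report

Check each pair: they overlap iff neither finishes before the other starts.
Sorted by start: Breaking Segment, Interview Spot, Interview Update, Headlines Bulletin, Interview Bulletin, Interview Block, Traffic Update, Weather Report.
Interview Spot starts after Breaking Segment ends, so Breaking Segment has no further overlaps.
Interview Update starts before Interview Spot ends → Interview Spot and Interview Update overlap.
Headlines Bulletin starts before Interview Spot ends → Interview Spot and Headlines Bulletin overlap.
Interview Bulletin starts after Interview Spot ends, so Interview Spot has no further overlaps.
Headlines Bulletin starts before Interview Update ends → Interview Update and Headlines Bulletin overlap.
Interview Bulletin starts after Interview Update ends, so Interview Update has no further overlaps.
Interview Bulletin starts after Headlines Bulletin ends, so Headlines Bulletin has no further overlaps.
Interview Block starts before Interview Bulletin ends → Interview Bulletin and Interview Block overlap.
Traffic Update starts after Interview Bulletin ends, so Interview Bulletin has no further overlaps.
Traffic Update starts before Interview Block ends → Interview Block and Traffic Update overlap.
Weather Report starts before Interview Block ends → Interview Block and Weather Report overlap.
Weather Report starts before Traffic Update ends → Traffic Update and Weather Report overlap.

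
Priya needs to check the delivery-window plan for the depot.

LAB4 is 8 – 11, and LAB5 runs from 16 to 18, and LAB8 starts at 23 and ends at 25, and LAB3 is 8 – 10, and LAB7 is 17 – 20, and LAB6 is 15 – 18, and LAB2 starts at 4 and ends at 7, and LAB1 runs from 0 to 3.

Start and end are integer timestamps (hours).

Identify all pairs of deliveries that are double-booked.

Two intervals overlap when each starts before the other ends.
Sorted by start: LAB1, LAB2, LAB3, LAB4, LAB6, LAB5, LAB7, LAB8.
LAB2 starts after LAB1 ends — done with LAB1.
LAB3 starts after LAB2 ends — done with LAB2.
LAB4 starts before LAB3 ends → LAB3 and LAB4 overlap.
LAB6 starts after LAB3 ends — done with LAB3.
LAB6 starts after LAB4 ends — done with LAB4.
LAB5 starts before LAB6 ends → LAB6 and LAB5 overlap.
LAB7 starts before LAB6 ends → LAB6 and LAB7 overlap.
LAB8 starts after LAB6 ends.
LAB7 starts before LAB5 ends → LAB5 and LAB7 overlap.
LAB8 starts after LAB5 ends.
LAB8 starts after LAB7 ends.

LAB3 & LAB4, LAB5 & LAB6, LAB5 & LAB7, LAB6 & LAB7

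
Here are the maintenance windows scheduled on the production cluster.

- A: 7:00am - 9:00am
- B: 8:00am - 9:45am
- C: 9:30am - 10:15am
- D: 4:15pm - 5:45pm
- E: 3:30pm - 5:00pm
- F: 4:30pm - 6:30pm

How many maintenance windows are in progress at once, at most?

Sort all start/end points and keep a running count:
7:00am start A → 1
8:00am start B → 2
9:00am end A → 1
9:30am start C → 2
9:45am end B → 1
10:15am end C → 0
3:30pm start E → 1
4:15pm start D → 2
4:30pm start F → 3
5:00pm end E → 2
5:45pm end D → 1
6:30pm end F → 0
Peak is 3, at 4:30pm (D, E, F).

3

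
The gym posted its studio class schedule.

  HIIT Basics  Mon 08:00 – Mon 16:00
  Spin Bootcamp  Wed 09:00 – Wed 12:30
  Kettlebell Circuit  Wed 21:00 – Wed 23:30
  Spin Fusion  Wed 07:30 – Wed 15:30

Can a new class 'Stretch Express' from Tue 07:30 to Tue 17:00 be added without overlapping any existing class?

HIIT Basics: ends Mon 16:00 at or before Stretch Express starts Tue 07:30 → clear.
Spin Fusion: starts Wed 07:30 at or after Stretch Express ends Tue 17:00 → clear.
Spin Bootcamp: starts Wed 09:00 at or after Stretch Express ends Tue 17:00 → clear.
Kettlebell Circuit: starts Wed 21:00 at or after Stretch Express ends Tue 17:00 → clear.

Yes — the slot is free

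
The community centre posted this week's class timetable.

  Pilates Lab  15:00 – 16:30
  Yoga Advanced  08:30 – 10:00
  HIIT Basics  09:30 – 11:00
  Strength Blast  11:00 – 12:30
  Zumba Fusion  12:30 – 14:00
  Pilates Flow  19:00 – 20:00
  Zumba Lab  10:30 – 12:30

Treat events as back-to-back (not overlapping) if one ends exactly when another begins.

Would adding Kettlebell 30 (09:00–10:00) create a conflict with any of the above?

Yes — it overlaps HIIT Basics, Yoga Advanced

Yoga Advanced: starts 08:30 before Kettlebell 30 ends 10:00, and ends 10:00 after Kettlebell 30 starts 09:00 → overlap.
HIIT Basics: starts 09:30 before Kettlebell 30 ends 10:00, and ends 11:00 after Kettlebell 30 starts 09:00 → overlap.
Zumba Lab: starts 10:30 at or after Kettlebell 30 ends 10:00 → clear.
Strength Blast: starts 11:00 at or after Kettlebell 30 ends 10:00 → clear.
Zumba Fusion: starts 12:30 at or after Kettlebell 30 ends 10:00 → clear.
Pilates Lab: starts 15:00 at or after Kettlebell 30 ends 10:00 → clear.
Pilates Flow: starts 19:00 at or after Kettlebell 30 ends 10:00 → clear.
Kettlebell 30 overlaps Yoga Advanced, HIIT Basics.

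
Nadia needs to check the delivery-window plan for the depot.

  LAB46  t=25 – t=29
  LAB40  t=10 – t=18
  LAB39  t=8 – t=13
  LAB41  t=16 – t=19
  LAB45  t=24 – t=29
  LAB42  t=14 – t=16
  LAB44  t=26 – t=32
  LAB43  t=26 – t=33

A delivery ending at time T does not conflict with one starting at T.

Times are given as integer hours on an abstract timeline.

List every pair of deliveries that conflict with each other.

Sorted by start: LAB39, LAB40, LAB42, LAB41, LAB45, LAB46, LAB43, LAB44.
LAB40 starts before LAB39 ends → LAB39 and LAB40 overlap.
LAB42 starts after LAB39 ends; LAB39 is clear from here.
LAB42 starts before LAB40 ends → LAB40 and LAB42 overlap.
LAB41 starts before LAB40 ends → LAB40 and LAB41 overlap.
LAB45 starts after LAB40 ends; LAB40 is clear from here.
LAB41 starts exactly when LAB42 ends (back-to-back, no overlap); LAB42 is clear from here.
LAB45 starts after LAB41 ends; LAB41 is clear from here.
LAB46 starts before LAB45 ends → LAB45 and LAB46 overlap.
LAB43 starts before LAB45 ends → LAB45 and LAB43 overlap.
LAB44 starts before LAB45 ends → LAB45 and LAB44 overlap.
LAB43 starts before LAB46 ends → LAB46 and LAB43 overlap.
LAB44 starts before LAB46 ends → LAB46 and LAB44 overlap.
LAB44 starts before LAB43 ends → LAB43 and LAB44 overlap.

LAB39 & LAB40, LAB40 & LAB41, LAB40 & LAB42, LAB43 & LAB44, LAB43 & LAB45, LAB43 & LAB46, LAB44 & LAB45, LAB44 & LAB46, LAB45 & LAB46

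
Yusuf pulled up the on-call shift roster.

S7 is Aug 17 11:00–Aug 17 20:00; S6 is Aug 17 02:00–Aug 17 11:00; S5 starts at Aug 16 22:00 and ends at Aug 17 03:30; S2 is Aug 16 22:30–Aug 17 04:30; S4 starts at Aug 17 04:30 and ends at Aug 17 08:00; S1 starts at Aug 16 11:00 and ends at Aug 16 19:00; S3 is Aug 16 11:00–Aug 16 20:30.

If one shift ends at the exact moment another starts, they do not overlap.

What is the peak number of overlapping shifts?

Walk through starts and ends in time order (an end at T is processed before a start at T):
Aug 16 11:00 start S1 → 1
Aug 16 11:00 start S3 → 2
Aug 16 19:00 end S1 → 1
Aug 16 20:30 end S3 → 0
Aug 16 22:00 start S5 → 1
Aug 16 22:30 start S2 → 2
Aug 17 02:00 start S6 → 3
Aug 17 03:30 end S5 → 2
Aug 17 04:30 end S2 → 1
Aug 17 04:30 start S4 → 2
Aug 17 08:00 end S4 → 1
Aug 17 11:00 end S6 → 0
Aug 17 11:00 start S7 → 1
Aug 17 20:00 end S7 → 0
Peak is 3, at Aug 17 02:00 (S2, S5, S6).

3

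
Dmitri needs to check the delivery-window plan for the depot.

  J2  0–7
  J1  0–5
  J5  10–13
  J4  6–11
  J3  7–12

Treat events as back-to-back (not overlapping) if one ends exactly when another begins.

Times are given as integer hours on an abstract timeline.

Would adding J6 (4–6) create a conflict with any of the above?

J1: starts 0 before J6 ends 6, and ends 5 after J6 starts 4 → overlap.
J2: starts 0 before J6 ends 6, and ends 7 after J6 starts 4 → overlap.
J4: starts 6 at or after J6 ends 6 → clear.
J3: starts 7 at or after J6 ends 6 → clear.
J5: starts 10 at or after J6 ends 6 → clear.
J6 overlaps J1, J2.

Yes — it overlaps J1, J2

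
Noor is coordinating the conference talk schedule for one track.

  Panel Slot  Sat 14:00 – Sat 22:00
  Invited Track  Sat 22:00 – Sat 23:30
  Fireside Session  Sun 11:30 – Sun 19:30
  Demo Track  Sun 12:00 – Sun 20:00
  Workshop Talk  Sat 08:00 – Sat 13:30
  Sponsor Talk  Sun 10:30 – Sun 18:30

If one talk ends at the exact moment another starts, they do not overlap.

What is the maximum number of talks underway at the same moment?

3

Sweep the timeline, counting +1 at each start and −1 at each end (ends before starts at a tie):
Sat 08:00 start Workshop Talk → 1
Sat 13:30 end Workshop Talk → 0
Sat 14:00 start Panel Slot → 1
Sat 22:00 end Panel Slot → 0
Sat 22:00 start Invited Track → 1
Sat 23:30 end Invited Track → 0
Sun 10:30 start Sponsor Talk → 1
Sun 11:30 start Fireside Session → 2
Sun 12:00 start Demo Track → 3
Sun 18:30 end Sponsor Talk → 2
Sun 19:30 end Fireside Session → 1
Sun 20:00 end Demo Track → 0
Peak is 3, at Sun 12:00 (Demo Track, Fireside Session, Sponsor Talk).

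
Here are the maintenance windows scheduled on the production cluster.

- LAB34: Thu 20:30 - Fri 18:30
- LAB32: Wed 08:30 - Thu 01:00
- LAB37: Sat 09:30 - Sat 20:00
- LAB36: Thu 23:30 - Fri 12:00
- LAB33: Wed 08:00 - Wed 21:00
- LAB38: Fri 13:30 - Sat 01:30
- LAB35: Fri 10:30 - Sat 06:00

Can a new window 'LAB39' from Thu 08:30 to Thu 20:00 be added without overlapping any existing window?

Yes — the slot is free

LAB33: ends Wed 21:00 at or before LAB39 starts Thu 08:30 → clear.
LAB32: ends Thu 01:00 at or before LAB39 starts Thu 08:30 → clear.
LAB34: starts Thu 20:30 at or after LAB39 ends Thu 20:00 → clear.
LAB36: starts Thu 23:30 at or after LAB39 ends Thu 20:00 → clear.
LAB35: starts Fri 10:30 at or after LAB39 ends Thu 20:00 → clear.
LAB38: starts Fri 13:30 at or after LAB39 ends Thu 20:00 → clear.
LAB37: starts Sat 09:30 at or after LAB39 ends Thu 20:00 → clear.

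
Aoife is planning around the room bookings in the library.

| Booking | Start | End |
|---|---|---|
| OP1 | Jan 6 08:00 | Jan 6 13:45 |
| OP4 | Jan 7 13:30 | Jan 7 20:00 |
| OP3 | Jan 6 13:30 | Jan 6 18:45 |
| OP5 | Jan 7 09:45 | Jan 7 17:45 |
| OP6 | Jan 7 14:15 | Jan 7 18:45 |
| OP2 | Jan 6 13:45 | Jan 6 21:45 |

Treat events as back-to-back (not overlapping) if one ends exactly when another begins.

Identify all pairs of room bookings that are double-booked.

OP1 & OP3, OP2 & OP3, OP4 & OP5, OP4 & OP6, OP5 & OP6

Two intervals overlap when each starts before the other ends.
Sorted by start: OP1, OP3, OP2, OP5, OP4, OP6.
OP3 starts before OP1 ends → OP1 and OP3 overlap.
OP2 starts exactly when OP1 ends (back-to-back, no overlap) — done with OP1.
OP2 starts before OP3 ends → OP3 and OP2 overlap.
OP5 starts after OP3 ends — done with OP3.
OP5 starts after OP2 ends — done with OP2.
OP4 starts before OP5 ends → OP5 and OP4 overlap.
OP6 starts before OP5 ends → OP5 and OP6 overlap.
OP6 starts before OP4 ends → OP4 and OP6 overlap.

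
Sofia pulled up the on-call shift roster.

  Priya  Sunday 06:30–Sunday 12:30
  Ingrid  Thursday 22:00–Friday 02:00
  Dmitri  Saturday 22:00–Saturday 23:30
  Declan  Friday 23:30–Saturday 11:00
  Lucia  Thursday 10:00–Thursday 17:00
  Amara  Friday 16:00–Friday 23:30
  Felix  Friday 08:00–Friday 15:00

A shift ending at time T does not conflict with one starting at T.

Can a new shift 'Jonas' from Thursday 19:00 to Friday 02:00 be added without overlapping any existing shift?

No — it overlaps Ingrid

Lucia: ends Thursday 17:00 at or before Jonas starts Thursday 19:00 → clear.
Ingrid: starts Thursday 22:00 before Jonas ends Friday 02:00, and ends Friday 02:00 after Jonas starts Thursday 19:00 → overlap.
Felix: starts Friday 08:00 at or after Jonas ends Friday 02:00 → clear.
Amara: starts Friday 16:00 at or after Jonas ends Friday 02:00 → clear.
Declan: starts Friday 23:30 at or after Jonas ends Friday 02:00 → clear.
Dmitri: starts Saturday 22:00 at or after Jonas ends Friday 02:00 → clear.
Priya: starts Sunday 06:30 at or after Jonas ends Friday 02:00 → clear.
Jonas overlaps Ingrid.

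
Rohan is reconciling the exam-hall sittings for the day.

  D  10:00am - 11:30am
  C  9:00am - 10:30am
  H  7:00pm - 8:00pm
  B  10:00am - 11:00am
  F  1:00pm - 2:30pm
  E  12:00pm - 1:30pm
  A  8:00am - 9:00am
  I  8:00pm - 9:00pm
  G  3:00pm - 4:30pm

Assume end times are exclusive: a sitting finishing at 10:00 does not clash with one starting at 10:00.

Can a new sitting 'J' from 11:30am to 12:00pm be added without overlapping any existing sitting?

Yes — the slot is free

A: ends 9:00am at or before J starts 11:30am → clear.
C: ends 10:30am at or before J starts 11:30am → clear.
B: ends 11:00am at or before J starts 11:30am → clear.
D: ends 11:30am at or before J starts 11:30am → clear.
E: starts 12:00pm at or after J ends 12:00pm → clear.
F: starts 1:00pm at or after J ends 12:00pm → clear.
G: starts 3:00pm at or after J ends 12:00pm → clear.
H: starts 7:00pm at or after J ends 12:00pm → clear.
I: starts 8:00pm at or after J ends 12:00pm → clear.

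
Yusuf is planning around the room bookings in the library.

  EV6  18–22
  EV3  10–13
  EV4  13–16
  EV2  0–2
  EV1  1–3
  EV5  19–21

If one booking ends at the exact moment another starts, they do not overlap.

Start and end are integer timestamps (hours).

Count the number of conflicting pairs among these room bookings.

2

Sorted by start: EV2, EV1, EV3, EV4, EV6, EV5.
EV1 starts before EV2 ends → EV2 and EV1 overlap.
EV3 starts after EV2 ends — done with EV2.
EV3 starts after EV1 ends — done with EV1.
EV4 starts exactly when EV3 ends (back-to-back, no overlap) — done with EV3.
EV6 starts after EV4 ends — done with EV4.
EV5 starts before EV6 ends → EV6 and EV5 overlap.
Overlapping pairs: EV1 & EV2, EV5 & EV6 — 2 in total.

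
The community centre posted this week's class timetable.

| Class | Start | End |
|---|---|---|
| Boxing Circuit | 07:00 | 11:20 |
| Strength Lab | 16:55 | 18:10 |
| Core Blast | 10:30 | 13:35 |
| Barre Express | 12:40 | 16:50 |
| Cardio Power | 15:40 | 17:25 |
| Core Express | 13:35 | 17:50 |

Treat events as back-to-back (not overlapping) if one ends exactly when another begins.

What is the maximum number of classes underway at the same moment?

Sort all start/end points and keep a running count:
07:00 start Boxing Circuit → 1
10:30 start Core Blast → 2
11:20 end Boxing Circuit → 1
12:40 start Barre Express → 2
13:35 end Core Blast → 1
13:35 start Core Express → 2
15:40 start Cardio Power → 3
16:50 end Barre Express → 2
16:55 start Strength Lab → 3
17:25 end Cardio Power → 2
17:50 end Core Express → 1
18:10 end Strength Lab → 0
Peak is 3, at 15:40 (Barre Express, Cardio Power, Core Express).

3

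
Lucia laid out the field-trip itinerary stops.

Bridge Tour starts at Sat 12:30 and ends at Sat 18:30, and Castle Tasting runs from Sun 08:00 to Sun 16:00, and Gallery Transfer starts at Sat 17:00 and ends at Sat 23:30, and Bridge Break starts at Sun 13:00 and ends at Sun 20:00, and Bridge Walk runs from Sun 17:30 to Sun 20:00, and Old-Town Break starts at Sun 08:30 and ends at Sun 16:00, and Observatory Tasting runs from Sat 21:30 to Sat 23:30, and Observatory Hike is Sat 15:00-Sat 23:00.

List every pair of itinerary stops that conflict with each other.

Sorted by start: Bridge Tour, Observatory Hike, Gallery Transfer, Observatory Tasting, Castle Tasting, Old-Town Break, Bridge Break, Bridge Walk.
Observatory Hike starts before Bridge Tour ends → Bridge Tour and Observatory Hike overlap.
Gallery Transfer starts before Bridge Tour ends → Bridge Tour and Gallery Transfer overlap.
Observatory Tasting starts after Bridge Tour ends; Bridge Tour is clear from here.
Gallery Transfer starts before Observatory Hike ends → Observatory Hike and Gallery Transfer overlap.
Observatory Tasting starts before Observatory Hike ends → Observatory Hike and Observatory Tasting overlap.
Castle Tasting starts after Observatory Hike ends; Observatory Hike is clear from here.
Observatory Tasting starts before Gallery Transfer ends → Gallery Transfer and Observatory Tasting overlap.
Castle Tasting starts after Gallery Transfer ends; Gallery Transfer is clear from here.
Castle Tasting starts after Observatory Tasting ends; Observatory Tasting is clear from here.
Old-Town Break starts before Castle Tasting ends → Castle Tasting and Old-Town Break overlap.
Bridge Break starts before Castle Tasting ends → Castle Tasting and Bridge Break overlap.
Bridge Walk starts after Castle Tasting ends.
Bridge Break starts before Old-Town Break ends → Old-Town Break and Bridge Break overlap.
Bridge Walk starts after Old-Town Break ends.
Bridge Walk starts before Bridge Break ends → Bridge Break and Bridge Walk overlap.

Bridge Break & Bridge Walk, Bridge Break & Castle Tasting, Bridge Break & Old-Town Break, Bridge Tour & Gallery Transfer, Bridge Tour & Observatory Hike, Castle Tasting & Old-Town Break, Gallery Transfer & Observatory Hike, Gallery Transfer & Observatory Tasting, Observatory Hike & Observatory Tasting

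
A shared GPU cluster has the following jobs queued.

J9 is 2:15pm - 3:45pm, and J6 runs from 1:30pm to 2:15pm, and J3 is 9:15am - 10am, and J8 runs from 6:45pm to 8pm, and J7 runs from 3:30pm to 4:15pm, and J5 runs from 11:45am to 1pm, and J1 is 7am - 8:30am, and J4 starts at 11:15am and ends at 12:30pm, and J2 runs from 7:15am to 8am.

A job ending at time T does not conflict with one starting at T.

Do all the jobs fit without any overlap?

Sorted by start: J1, J2, J3, J4, J5, J6, J9, J7, J8.
J2 starts before J1 ends → J1 and J2 overlap.
That's a conflict, so the schedule is not conflict-free.

No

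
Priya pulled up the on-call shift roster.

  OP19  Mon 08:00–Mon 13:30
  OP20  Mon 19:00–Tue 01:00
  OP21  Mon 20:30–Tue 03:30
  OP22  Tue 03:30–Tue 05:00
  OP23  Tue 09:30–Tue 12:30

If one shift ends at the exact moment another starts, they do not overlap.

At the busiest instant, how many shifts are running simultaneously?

Walk through starts and ends in time order (an end at T is processed before a start at T):
Mon 08:00 start OP19 → 1
Mon 13:30 end OP19 → 0
Mon 19:00 start OP20 → 1
Mon 20:30 start OP21 → 2
Tue 01:00 end OP20 → 1
Tue 03:30 end OP21 → 0
Tue 03:30 start OP22 → 1
Tue 05:00 end OP22 → 0
Tue 09:30 start OP23 → 1
Tue 12:30 end OP23 → 0
Peak is 2, at Mon 20:30 (OP20, OP21).

2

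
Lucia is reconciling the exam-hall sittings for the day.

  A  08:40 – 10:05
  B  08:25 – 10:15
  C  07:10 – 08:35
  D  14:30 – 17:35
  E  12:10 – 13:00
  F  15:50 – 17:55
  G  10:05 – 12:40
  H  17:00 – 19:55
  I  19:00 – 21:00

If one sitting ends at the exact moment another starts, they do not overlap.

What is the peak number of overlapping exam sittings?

Sweep the timeline, counting +1 at each start and −1 at each end (ends before starts at a tie):
07:10 start C → 1
08:25 start B → 2
08:35 end C → 1
08:40 start A → 2
10:05 end A → 1
10:05 start G → 2
10:15 end B → 1
12:10 start E → 2
12:40 end G → 1
13:00 end E → 0
14:30 start D → 1
15:50 start F → 2
17:00 start H → 3
17:35 end D → 2
17:55 end F → 1
19:00 start I → 2
19:55 end H → 1
21:00 end I → 0
Peak is 3, at 17:00 (D, F, H).

3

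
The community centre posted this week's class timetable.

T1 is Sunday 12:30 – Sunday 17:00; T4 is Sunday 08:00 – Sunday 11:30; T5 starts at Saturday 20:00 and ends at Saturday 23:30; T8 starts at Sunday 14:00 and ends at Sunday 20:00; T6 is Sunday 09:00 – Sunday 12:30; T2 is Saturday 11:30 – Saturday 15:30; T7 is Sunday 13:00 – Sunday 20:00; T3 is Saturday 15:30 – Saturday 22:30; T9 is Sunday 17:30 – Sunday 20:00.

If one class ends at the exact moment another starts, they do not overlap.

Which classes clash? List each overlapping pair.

Sorted by start: T2, T3, T5, T4, T6, T1, T7, T8, T9.
T3 starts exactly when T2 ends (back-to-back, no overlap), so T2 has no further overlaps.
T5 starts before T3 ends → T3 and T5 overlap.
T4 starts after T3 ends, so T3 has no further overlaps.
T4 starts after T5 ends, so T5 has no further overlaps.
T6 starts before T4 ends → T4 and T6 overlap.
T1 starts after T4 ends, so T4 has no further overlaps.
T1 starts exactly when T6 ends (back-to-back, no overlap), so T6 has no further overlaps.
T7 starts before T1 ends → T1 and T7 overlap.
T8 starts before T1 ends → T1 and T8 overlap.
T9 starts after T1 ends.
T8 starts before T7 ends → T7 and T8 overlap.
T9 starts before T7 ends → T7 and T9 overlap.
T9 starts before T8 ends → T8 and T9 overlap.

T1 & T7, T1 & T8, T3 & T5, T4 & T6, T7 & T8, T7 & T9, T8 & T9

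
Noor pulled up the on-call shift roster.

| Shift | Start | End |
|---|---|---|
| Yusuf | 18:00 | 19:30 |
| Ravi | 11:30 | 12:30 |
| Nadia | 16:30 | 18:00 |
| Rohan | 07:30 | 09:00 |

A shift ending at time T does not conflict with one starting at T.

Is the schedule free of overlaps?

Yes

Sorted by start: Rohan, Ravi, Nadia, Yusuf.
Ravi starts after Rohan ends, so Rohan has no further overlaps.
Nadia starts after Ravi ends, so Ravi has no further overlaps.
Yusuf starts exactly when Nadia ends (back-to-back, no overlap).
Every pair is clear; the schedule has no overlaps.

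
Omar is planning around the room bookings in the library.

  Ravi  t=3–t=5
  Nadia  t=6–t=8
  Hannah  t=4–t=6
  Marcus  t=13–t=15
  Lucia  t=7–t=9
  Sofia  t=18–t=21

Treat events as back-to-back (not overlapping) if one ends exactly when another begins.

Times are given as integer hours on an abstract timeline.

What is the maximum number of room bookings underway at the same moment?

2

Walk through starts and ends in time order (an end at T is processed before a start at T):
t=3 start Ravi → 1
t=4 start Hannah → 2
t=5 end Ravi → 1
t=6 end Hannah → 0
t=6 start Nadia → 1
t=7 start Lucia → 2
t=8 end Nadia → 1
t=9 end Lucia → 0
t=13 start Marcus → 1
t=15 end Marcus → 0
t=18 start Sofia → 1
t=21 end Sofia → 0
Peak is 2, at t=4 (Hannah, Ravi).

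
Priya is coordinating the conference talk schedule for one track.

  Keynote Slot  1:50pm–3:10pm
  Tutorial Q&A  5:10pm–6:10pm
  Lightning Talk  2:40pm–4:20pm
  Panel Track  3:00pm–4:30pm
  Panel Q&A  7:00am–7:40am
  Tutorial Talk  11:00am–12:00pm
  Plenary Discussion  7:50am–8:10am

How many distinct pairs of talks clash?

3

Two intervals overlap when each starts before the other ends.
Sorted by start: Panel Q&A, Plenary Discussion, Tutorial Talk, Keynote Slot, Lightning Talk, Panel Track, Tutorial Q&A.
Plenary Discussion starts after Panel Q&A ends; Panel Q&A is clear from here.
Tutorial Talk starts after Plenary Discussion ends; Plenary Discussion is clear from here.
Keynote Slot starts after Tutorial Talk ends; Tutorial Talk is clear from here.
Lightning Talk starts before Keynote Slot ends → Keynote Slot and Lightning Talk overlap.
Panel Track starts before Keynote Slot ends → Keynote Slot and Panel Track overlap.
Tutorial Q&A starts after Keynote Slot ends.
Panel Track starts before Lightning Talk ends → Lightning Talk and Panel Track overlap.
Tutorial Q&A starts after Lightning Talk ends.
Tutorial Q&A starts after Panel Track ends.
Overlapping pairs: Keynote Slot & Lightning Talk, Keynote Slot & Panel Track, Lightning Talk & Panel Track — 3 in total.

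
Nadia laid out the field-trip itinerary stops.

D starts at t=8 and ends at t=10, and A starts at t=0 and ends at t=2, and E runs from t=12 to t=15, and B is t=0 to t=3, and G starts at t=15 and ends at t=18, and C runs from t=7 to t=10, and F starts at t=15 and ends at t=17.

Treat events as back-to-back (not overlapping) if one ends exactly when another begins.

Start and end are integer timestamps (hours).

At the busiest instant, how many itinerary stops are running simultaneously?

Sweep the timeline, counting +1 at each start and −1 at each end (ends before starts at a tie):
t=0 start A → 1
t=0 start B → 2
t=2 end A → 1
t=3 end B → 0
t=7 start C → 1
t=8 start D → 2
t=10 end C → 1
t=10 end D → 0
t=12 start E → 1
t=15 end E → 0
t=15 start F → 1
t=15 start G → 2
t=17 end F → 1
t=18 end G → 0
Peak is 2, at t=0 (A, B).

2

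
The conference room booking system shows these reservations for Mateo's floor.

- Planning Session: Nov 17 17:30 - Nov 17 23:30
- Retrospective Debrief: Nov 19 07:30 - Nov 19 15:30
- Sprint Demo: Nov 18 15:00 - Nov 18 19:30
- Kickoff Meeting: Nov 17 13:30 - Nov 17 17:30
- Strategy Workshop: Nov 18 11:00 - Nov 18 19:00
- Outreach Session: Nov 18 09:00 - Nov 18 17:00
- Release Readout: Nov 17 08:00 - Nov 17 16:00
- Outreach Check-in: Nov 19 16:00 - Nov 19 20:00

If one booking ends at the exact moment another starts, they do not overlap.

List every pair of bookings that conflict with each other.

Kickoff Meeting & Release Readout, Outreach Session & Sprint Demo, Outreach Session & Strategy Workshop, Sprint Demo & Strategy Workshop

Sorted by start: Release Readout, Kickoff Meeting, Planning Session, Outreach Session, Strategy Workshop, Sprint Demo, Retrospective Debrief, Outreach Check-in.
Kickoff Meeting starts before Release Readout ends → Release Readout and Kickoff Meeting overlap.
Planning Session starts after Release Readout ends — done with Release Readout.
Planning Session starts exactly when Kickoff Meeting ends (back-to-back, no overlap) — done with Kickoff Meeting.
Outreach Session starts after Planning Session ends — done with Planning Session.
Strategy Workshop starts before Outreach Session ends → Outreach Session and Strategy Workshop overlap.
Sprint Demo starts before Outreach Session ends → Outreach Session and Sprint Demo overlap.
Retrospective Debrief starts after Outreach Session ends — done with Outreach Session.
Sprint Demo starts before Strategy Workshop ends → Strategy Workshop and Sprint Demo overlap.
Retrospective Debrief starts after Strategy Workshop ends — done with Strategy Workshop.
Retrospective Debrief starts after Sprint Demo ends — done with Sprint Demo.
Outreach Check-in starts after Retrospective Debrief ends.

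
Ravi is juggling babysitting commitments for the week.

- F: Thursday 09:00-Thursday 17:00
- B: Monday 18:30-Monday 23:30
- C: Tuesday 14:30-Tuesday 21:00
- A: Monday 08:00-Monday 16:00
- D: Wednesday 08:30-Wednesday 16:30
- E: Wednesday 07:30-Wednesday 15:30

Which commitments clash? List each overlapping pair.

D & E

Check each pair: they overlap iff neither finishes before the other starts.
Sorted by start: A, B, C, E, D, F.
B starts after A ends — done with A.
C starts after B ends — done with B.
E starts after C ends — done with C.
D starts before E ends → E and D overlap.
F starts after E ends.
F starts after D ends.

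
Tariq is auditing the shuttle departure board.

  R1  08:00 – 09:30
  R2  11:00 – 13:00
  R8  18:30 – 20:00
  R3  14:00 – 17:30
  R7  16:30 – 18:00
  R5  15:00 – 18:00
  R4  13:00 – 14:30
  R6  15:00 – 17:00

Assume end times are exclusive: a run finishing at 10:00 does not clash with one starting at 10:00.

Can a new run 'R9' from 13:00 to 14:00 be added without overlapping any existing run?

No — it overlaps R4

R1: ends 09:30 at or before R9 starts 13:00 → clear.
R2: ends 13:00 at or before R9 starts 13:00 → clear.
R4: starts 13:00 before R9 ends 14:00, and ends 14:30 after R9 starts 13:00 → overlap.
R3: starts 14:00 at or after R9 ends 14:00 → clear.
R5: starts 15:00 at or after R9 ends 14:00 → clear.
R6: starts 15:00 at or after R9 ends 14:00 → clear.
R7: starts 16:30 at or after R9 ends 14:00 → clear.
R8: starts 18:30 at or after R9 ends 14:00 → clear.
R9 overlaps R4.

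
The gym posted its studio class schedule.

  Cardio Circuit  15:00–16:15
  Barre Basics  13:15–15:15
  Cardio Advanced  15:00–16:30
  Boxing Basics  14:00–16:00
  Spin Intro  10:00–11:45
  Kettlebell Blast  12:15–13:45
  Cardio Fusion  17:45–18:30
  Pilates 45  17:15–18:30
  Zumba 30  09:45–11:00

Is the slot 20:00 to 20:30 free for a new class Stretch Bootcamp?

Yes — the slot is free

Zumba 30: ends 11:00 at or before Stretch Bootcamp starts 20:00 → clear.
Spin Intro: ends 11:45 at or before Stretch Bootcamp starts 20:00 → clear.
Kettlebell Blast: ends 13:45 at or before Stretch Bootcamp starts 20:00 → clear.
Barre Basics: ends 15:15 at or before Stretch Bootcamp starts 20:00 → clear.
Boxing Basics: ends 16:00 at or before Stretch Bootcamp starts 20:00 → clear.
Cardio Advanced: ends 16:30 at or before Stretch Bootcamp starts 20:00 → clear.
Cardio Circuit: ends 16:15 at or before Stretch Bootcamp starts 20:00 → clear.
Pilates 45: ends 18:30 at or before Stretch Bootcamp starts 20:00 → clear.
Cardio Fusion: ends 18:30 at or before Stretch Bootcamp starts 20:00 → clear.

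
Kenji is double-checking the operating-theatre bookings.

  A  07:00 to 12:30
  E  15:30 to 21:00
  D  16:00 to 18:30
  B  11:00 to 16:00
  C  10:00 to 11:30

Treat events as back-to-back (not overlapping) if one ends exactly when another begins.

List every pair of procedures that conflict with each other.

A & B, A & C, B & C, B & E, D & E

Two intervals overlap when each starts before the other ends.
Sorted by start: A, C, B, E, D.
C starts before A ends → A and C overlap.
B starts before A ends → A and B overlap.
E starts after A ends, so A has no further overlaps.
B starts before C ends → C and B overlap.
E starts after C ends, so C has no further overlaps.
E starts before B ends → B and E overlap.
D starts exactly when B ends (back-to-back, no overlap).
D starts before E ends → E and D overlap.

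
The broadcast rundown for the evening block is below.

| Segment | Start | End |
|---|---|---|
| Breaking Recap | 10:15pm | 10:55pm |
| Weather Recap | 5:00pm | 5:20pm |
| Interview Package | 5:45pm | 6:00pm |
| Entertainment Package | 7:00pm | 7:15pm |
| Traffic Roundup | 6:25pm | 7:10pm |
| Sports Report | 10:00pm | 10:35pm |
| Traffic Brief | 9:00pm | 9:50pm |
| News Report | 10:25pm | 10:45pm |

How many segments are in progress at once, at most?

Walk through starts and ends in time order (an end at T is processed before a start at T):
5:00pm start Weather Recap → 1
5:20pm end Weather Recap → 0
5:45pm start Interview Package → 1
6:00pm end Interview Package → 0
6:25pm start Traffic Roundup → 1
7:00pm start Entertainment Package → 2
7:10pm end Traffic Roundup → 1
7:15pm end Entertainment Package → 0
9:00pm start Traffic Brief → 1
9:50pm end Traffic Brief → 0
10:00pm start Sports Report → 1
10:15pm start Breaking Recap → 2
10:25pm start News Report → 3
10:35pm end Sports Report → 2
10:45pm end News Report → 1
10:55pm end Breaking Recap → 0
Peak is 3, at 10:25pm (Breaking Recap, News Report, Sports Report).

3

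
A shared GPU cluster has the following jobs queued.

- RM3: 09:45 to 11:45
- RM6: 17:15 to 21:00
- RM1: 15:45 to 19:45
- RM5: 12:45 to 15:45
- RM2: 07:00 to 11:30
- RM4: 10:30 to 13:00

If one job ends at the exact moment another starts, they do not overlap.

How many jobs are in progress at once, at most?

Sweep the timeline, counting +1 at each start and −1 at each end (ends before starts at a tie):
07:00 start RM2 → 1
09:45 start RM3 → 2
10:30 start RM4 → 3
11:30 end RM2 → 2
11:45 end RM3 → 1
12:45 start RM5 → 2
13:00 end RM4 → 1
15:45 end RM5 → 0
15:45 start RM1 → 1
17:15 start RM6 → 2
19:45 end RM1 → 1
21:00 end RM6 → 0
Peak is 3, at 10:30 (RM2, RM3, RM4).

3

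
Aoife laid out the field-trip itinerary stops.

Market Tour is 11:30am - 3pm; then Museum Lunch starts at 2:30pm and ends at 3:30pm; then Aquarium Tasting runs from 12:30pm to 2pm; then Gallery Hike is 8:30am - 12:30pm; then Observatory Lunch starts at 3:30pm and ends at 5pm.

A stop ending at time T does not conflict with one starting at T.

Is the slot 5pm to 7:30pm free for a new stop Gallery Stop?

Yes — the slot is free

Gallery Hike: ends 12:30pm at or before Gallery Stop starts 5pm → clear.
Market Tour: ends 3pm at or before Gallery Stop starts 5pm → clear.
Aquarium Tasting: ends 2pm at or before Gallery Stop starts 5pm → clear.
Museum Lunch: ends 3:30pm at or before Gallery Stop starts 5pm → clear.
Observatory Lunch: ends 5pm at or before Gallery Stop starts 5pm → clear.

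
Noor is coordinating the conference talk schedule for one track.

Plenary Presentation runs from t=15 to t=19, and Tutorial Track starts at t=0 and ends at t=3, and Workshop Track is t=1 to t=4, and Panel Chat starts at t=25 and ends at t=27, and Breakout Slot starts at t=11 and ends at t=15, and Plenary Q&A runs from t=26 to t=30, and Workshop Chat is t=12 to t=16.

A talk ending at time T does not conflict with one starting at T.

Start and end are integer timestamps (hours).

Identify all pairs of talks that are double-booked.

Check each pair: they overlap iff neither finishes before the other starts.
Sorted by start: Tutorial Track, Workshop Track, Breakout Slot, Workshop Chat, Plenary Presentation, Panel Chat, Plenary Q&A.
Workshop Track starts before Tutorial Track ends → Tutorial Track and Workshop Track overlap.
Breakout Slot starts after Tutorial Track ends — done with Tutorial Track.
Breakout Slot starts after Workshop Track ends — done with Workshop Track.
Workshop Chat starts before Breakout Slot ends → Breakout Slot and Workshop Chat overlap.
Plenary Presentation starts exactly when Breakout Slot ends (back-to-back, no overlap) — done with Breakout Slot.
Plenary Presentation starts before Workshop Chat ends → Workshop Chat and Plenary Presentation overlap.
Panel Chat starts after Workshop Chat ends — done with Workshop Chat.
Panel Chat starts after Plenary Presentation ends — done with Plenary Presentation.
Plenary Q&A starts before Panel Chat ends → Panel Chat and Plenary Q&A overlap.

Breakout Slot & Workshop Chat, Panel Chat & Plenary Q&A, Plenary Presentation & Workshop Chat, Tutorial Track & Workshop Track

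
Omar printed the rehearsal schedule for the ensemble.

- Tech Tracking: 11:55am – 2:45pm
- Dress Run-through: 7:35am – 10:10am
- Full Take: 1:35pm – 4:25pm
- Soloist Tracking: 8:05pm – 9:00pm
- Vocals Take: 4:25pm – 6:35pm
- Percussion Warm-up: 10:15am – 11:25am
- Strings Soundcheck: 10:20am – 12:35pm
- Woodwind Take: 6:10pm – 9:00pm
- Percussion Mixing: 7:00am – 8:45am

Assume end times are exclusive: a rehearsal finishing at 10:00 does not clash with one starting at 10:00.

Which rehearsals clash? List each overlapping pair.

Sorted by start: Percussion Mixing, Dress Run-through, Percussion Warm-up, Strings Soundcheck, Tech Tracking, Full Take, Vocals Take, Woodwind Take, Soloist Tracking.
Dress Run-through starts before Percussion Mixing ends → Percussion Mixing and Dress Run-through overlap.
Percussion Warm-up starts after Percussion Mixing ends, so nothing later overlaps Percussion Mixing either.
Percussion Warm-up starts after Dress Run-through ends, so nothing later overlaps Dress Run-through either.
Strings Soundcheck starts before Percussion Warm-up ends → Percussion Warm-up and Strings Soundcheck overlap.
Tech Tracking starts after Percussion Warm-up ends, so nothing later overlaps Percussion Warm-up either.
Tech Tracking starts before Strings Soundcheck ends → Strings Soundcheck and Tech Tracking overlap.
Full Take starts after Strings Soundcheck ends, so nothing later overlaps Strings Soundcheck either.
Full Take starts before Tech Tracking ends → Tech Tracking and Full Take overlap.
Vocals Take starts after Tech Tracking ends, so nothing later overlaps Tech Tracking either.
Vocals Take starts exactly when Full Take ends (back-to-back, no overlap), so nothing later overlaps Full Take either.
Woodwind Take starts before Vocals Take ends → Vocals Take and Woodwind Take overlap.
Soloist Tracking starts after Vocals Take ends.
Soloist Tracking starts before Woodwind Take ends → Woodwind Take and Soloist Tracking overlap.

Dress Run-through & Percussion Mixing, Full Take & Tech Tracking, Percussion Warm-up & Strings Soundcheck, Soloist Tracking & Woodwind Take, Strings Soundcheck & Tech Tracking, Vocals Take & Woodwind Take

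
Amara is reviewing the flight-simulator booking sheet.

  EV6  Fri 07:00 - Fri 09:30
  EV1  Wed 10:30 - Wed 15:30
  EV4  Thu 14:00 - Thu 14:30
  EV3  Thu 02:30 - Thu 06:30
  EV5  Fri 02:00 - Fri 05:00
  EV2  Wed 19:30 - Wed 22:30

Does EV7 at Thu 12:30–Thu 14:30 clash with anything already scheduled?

Yes — it overlaps EV4

EV1: ends Wed 15:30 at or before EV7 starts Thu 12:30 → clear.
EV2: ends Wed 22:30 at or before EV7 starts Thu 12:30 → clear.
EV3: ends Thu 06:30 at or before EV7 starts Thu 12:30 → clear.
EV4: starts Thu 14:00 before EV7 ends Thu 14:30, and ends Thu 14:30 after EV7 starts Thu 12:30 → overlap.
EV5: starts Fri 02:00 at or after EV7 ends Thu 14:30 → clear.
EV6: starts Fri 07:00 at or after EV7 ends Thu 14:30 → clear.
EV7 overlaps EV4.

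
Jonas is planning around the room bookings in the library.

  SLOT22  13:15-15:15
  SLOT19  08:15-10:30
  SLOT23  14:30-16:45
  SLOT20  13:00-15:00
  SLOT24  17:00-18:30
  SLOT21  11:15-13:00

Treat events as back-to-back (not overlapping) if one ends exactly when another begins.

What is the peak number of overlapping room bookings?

Walk through starts and ends in time order (an end at T is processed before a start at T):
08:15 start SLOT19 → 1
10:30 end SLOT19 → 0
11:15 start SLOT21 → 1
13:00 end SLOT21 → 0
13:00 start SLOT20 → 1
13:15 start SLOT22 → 2
14:30 start SLOT23 → 3
15:00 end SLOT20 → 2
15:15 end SLOT22 → 1
16:45 end SLOT23 → 0
17:00 start SLOT24 → 1
18:30 end SLOT24 → 0
Peak is 3, at 14:30 (SLOT20, SLOT22, SLOT23).

3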